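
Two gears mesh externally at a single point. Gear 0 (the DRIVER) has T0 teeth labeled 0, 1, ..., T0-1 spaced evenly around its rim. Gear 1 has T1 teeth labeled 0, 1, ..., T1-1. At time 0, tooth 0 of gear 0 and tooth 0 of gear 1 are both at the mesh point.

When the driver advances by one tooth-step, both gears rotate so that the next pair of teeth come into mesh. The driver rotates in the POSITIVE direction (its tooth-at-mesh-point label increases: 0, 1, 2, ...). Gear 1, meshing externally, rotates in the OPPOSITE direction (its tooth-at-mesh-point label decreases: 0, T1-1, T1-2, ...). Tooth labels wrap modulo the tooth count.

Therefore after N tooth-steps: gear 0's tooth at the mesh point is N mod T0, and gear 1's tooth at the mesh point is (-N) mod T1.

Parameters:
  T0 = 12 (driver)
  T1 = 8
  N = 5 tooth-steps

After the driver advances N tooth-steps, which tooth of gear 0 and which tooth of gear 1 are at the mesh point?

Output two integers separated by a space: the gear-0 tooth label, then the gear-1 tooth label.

Answer: 5 3

Derivation:
Gear 0 (driver, T0=12): tooth at mesh = N mod T0
  5 = 0 * 12 + 5, so 5 mod 12 = 5
  gear 0 tooth = 5
Gear 1 (driven, T1=8): tooth at mesh = (-N) mod T1
  5 = 0 * 8 + 5, so 5 mod 8 = 5
  (-5) mod 8 = (-5) mod 8 = 8 - 5 = 3
Mesh after 5 steps: gear-0 tooth 5 meets gear-1 tooth 3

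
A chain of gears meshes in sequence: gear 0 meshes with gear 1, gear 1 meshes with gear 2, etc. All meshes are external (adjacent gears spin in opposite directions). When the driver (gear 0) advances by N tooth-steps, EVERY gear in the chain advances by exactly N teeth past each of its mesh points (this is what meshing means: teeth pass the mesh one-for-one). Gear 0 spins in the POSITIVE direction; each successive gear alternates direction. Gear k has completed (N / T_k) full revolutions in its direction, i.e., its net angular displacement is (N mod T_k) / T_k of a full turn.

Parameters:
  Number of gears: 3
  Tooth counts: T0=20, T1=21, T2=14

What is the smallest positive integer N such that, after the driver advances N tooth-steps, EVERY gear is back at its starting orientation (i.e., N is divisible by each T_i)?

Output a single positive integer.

Answer: 420

Derivation:
Gear k returns to start when N is a multiple of T_k.
All gears at start simultaneously when N is a common multiple of [20, 21, 14]; the smallest such N is lcm(20, 21, 14).
Start: lcm = T0 = 20
Fold in T1=21: gcd(20, 21) = 1; lcm(20, 21) = 20 * 21 / 1 = 420 / 1 = 420
Fold in T2=14: gcd(420, 14) = 14; lcm(420, 14) = 420 * 14 / 14 = 5880 / 14 = 420
Full cycle length = 420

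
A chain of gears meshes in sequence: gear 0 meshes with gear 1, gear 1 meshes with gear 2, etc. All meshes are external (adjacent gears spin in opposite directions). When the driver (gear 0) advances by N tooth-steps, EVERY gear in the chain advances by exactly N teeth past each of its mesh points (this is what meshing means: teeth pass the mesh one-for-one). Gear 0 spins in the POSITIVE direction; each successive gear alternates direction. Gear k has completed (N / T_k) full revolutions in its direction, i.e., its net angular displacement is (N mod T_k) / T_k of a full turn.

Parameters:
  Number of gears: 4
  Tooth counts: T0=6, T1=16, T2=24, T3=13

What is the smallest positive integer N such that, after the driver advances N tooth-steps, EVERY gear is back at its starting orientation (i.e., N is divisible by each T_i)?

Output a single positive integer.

Gear k returns to start when N is a multiple of T_k.
All gears at start simultaneously when N is a common multiple of [6, 16, 24, 13]; the smallest such N is lcm(6, 16, 24, 13).
Start: lcm = T0 = 6
Fold in T1=16: gcd(6, 16) = 2; lcm(6, 16) = 6 * 16 / 2 = 96 / 2 = 48
Fold in T2=24: gcd(48, 24) = 24; lcm(48, 24) = 48 * 24 / 24 = 1152 / 24 = 48
Fold in T3=13: gcd(48, 13) = 1; lcm(48, 13) = 48 * 13 / 1 = 624 / 1 = 624
Full cycle length = 624

Answer: 624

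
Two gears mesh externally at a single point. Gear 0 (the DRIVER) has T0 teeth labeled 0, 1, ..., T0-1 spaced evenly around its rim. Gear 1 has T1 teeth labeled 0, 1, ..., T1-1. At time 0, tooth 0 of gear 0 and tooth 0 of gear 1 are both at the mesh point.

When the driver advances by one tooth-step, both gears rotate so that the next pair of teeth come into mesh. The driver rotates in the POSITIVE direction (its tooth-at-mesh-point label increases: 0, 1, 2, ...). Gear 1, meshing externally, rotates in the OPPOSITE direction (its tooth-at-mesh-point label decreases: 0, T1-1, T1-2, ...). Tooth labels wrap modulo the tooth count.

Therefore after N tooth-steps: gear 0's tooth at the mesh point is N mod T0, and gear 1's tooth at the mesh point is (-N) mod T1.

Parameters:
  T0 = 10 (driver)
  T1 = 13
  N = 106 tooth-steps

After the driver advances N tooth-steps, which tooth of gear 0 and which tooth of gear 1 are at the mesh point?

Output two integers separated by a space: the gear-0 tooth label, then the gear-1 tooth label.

Answer: 6 11

Derivation:
Gear 0 (driver, T0=10): tooth at mesh = N mod T0
  106 = 10 * 10 + 6, so 106 mod 10 = 6
  gear 0 tooth = 6
Gear 1 (driven, T1=13): tooth at mesh = (-N) mod T1
  106 = 8 * 13 + 2, so 106 mod 13 = 2
  (-106) mod 13 = (-2) mod 13 = 13 - 2 = 11
Mesh after 106 steps: gear-0 tooth 6 meets gear-1 tooth 11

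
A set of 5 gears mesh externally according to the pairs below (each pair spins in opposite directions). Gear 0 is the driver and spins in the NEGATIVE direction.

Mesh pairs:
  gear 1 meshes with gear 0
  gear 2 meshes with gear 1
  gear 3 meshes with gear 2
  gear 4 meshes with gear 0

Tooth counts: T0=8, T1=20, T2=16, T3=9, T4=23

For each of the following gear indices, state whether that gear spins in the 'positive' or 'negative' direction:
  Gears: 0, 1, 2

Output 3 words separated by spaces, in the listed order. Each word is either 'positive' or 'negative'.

Gear 0 (driver): negative (depth 0)
  gear 1: meshes with gear 0 -> depth 1 -> positive (opposite of gear 0)
  gear 2: meshes with gear 1 -> depth 2 -> negative (opposite of gear 1)
  gear 3: meshes with gear 2 -> depth 3 -> positive (opposite of gear 2)
  gear 4: meshes with gear 0 -> depth 1 -> positive (opposite of gear 0)
Queried indices 0, 1, 2 -> negative, positive, negative

Answer: negative positive negative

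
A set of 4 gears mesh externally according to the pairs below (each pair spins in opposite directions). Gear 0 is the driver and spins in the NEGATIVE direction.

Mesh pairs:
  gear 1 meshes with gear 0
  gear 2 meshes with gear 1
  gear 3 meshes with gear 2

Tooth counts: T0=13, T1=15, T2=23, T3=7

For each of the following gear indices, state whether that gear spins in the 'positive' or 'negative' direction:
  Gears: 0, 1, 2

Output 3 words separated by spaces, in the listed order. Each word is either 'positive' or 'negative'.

Gear 0 (driver): negative (depth 0)
  gear 1: meshes with gear 0 -> depth 1 -> positive (opposite of gear 0)
  gear 2: meshes with gear 1 -> depth 2 -> negative (opposite of gear 1)
  gear 3: meshes with gear 2 -> depth 3 -> positive (opposite of gear 2)
Queried indices 0, 1, 2 -> negative, positive, negative

Answer: negative positive negative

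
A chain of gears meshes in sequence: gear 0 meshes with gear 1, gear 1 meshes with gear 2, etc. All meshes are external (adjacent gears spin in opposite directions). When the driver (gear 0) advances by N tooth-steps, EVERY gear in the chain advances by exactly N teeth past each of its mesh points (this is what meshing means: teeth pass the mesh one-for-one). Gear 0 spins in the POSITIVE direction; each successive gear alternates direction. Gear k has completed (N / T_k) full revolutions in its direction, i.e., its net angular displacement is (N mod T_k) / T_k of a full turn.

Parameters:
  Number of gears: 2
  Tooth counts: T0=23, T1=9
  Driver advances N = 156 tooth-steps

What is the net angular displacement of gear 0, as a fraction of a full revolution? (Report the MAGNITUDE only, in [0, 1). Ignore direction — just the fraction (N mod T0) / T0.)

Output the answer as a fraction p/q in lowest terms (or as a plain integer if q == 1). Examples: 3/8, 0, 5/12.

Chain of 2 gears, tooth counts: [23, 9]
  gear 0: T0=23, direction=positive, advance = 156 mod 23 = 18 teeth = 18/23 turn
  gear 1: T1=9, direction=negative, advance = 156 mod 9 = 3 teeth = 3/9 turn
Gear 0: 156 mod 23 = 18
Fraction = 18 / 23 = 18/23 (gcd(18,23)=1) = 18/23

Answer: 18/23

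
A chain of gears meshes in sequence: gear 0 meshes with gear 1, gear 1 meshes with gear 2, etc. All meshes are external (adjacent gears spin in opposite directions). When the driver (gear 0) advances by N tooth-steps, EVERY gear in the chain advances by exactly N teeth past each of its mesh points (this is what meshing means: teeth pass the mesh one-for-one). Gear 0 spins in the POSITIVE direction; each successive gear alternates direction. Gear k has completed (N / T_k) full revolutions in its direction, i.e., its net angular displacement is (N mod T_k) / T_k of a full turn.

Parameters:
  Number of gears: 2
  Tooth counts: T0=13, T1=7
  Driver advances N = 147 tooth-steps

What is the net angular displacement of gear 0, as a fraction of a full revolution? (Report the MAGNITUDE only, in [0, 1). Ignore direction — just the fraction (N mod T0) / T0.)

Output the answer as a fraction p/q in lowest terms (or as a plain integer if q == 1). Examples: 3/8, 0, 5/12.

Chain of 2 gears, tooth counts: [13, 7]
  gear 0: T0=13, direction=positive, advance = 147 mod 13 = 4 teeth = 4/13 turn
  gear 1: T1=7, direction=negative, advance = 147 mod 7 = 0 teeth = 0/7 turn
Gear 0: 147 mod 13 = 4
Fraction = 4 / 13 = 4/13 (gcd(4,13)=1) = 4/13

Answer: 4/13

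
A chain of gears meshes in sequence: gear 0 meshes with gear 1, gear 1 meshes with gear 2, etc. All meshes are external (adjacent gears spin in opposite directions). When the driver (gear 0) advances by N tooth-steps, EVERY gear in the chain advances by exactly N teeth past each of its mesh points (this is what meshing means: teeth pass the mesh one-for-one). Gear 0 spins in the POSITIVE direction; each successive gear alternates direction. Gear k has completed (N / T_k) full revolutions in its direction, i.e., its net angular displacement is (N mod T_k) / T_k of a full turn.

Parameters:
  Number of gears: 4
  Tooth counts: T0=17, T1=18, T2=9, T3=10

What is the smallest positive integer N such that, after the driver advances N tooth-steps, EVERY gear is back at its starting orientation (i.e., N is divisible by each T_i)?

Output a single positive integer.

Gear k returns to start when N is a multiple of T_k.
All gears at start simultaneously when N is a common multiple of [17, 18, 9, 10]; the smallest such N is lcm(17, 18, 9, 10).
Start: lcm = T0 = 17
Fold in T1=18: gcd(17, 18) = 1; lcm(17, 18) = 17 * 18 / 1 = 306 / 1 = 306
Fold in T2=9: gcd(306, 9) = 9; lcm(306, 9) = 306 * 9 / 9 = 2754 / 9 = 306
Fold in T3=10: gcd(306, 10) = 2; lcm(306, 10) = 306 * 10 / 2 = 3060 / 2 = 1530
Full cycle length = 1530

Answer: 1530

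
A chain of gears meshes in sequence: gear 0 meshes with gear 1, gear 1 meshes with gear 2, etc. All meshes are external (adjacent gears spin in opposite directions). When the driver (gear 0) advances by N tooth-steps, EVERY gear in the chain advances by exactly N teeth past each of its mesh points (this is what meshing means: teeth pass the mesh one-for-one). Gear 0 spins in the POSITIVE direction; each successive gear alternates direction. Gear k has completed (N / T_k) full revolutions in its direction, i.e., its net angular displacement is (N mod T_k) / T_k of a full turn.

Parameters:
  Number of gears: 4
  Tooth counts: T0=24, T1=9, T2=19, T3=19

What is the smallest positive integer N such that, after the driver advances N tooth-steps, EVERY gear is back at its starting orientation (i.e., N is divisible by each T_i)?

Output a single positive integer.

Gear k returns to start when N is a multiple of T_k.
All gears at start simultaneously when N is a common multiple of [24, 9, 19, 19]; the smallest such N is lcm(24, 9, 19, 19).
Start: lcm = T0 = 24
Fold in T1=9: gcd(24, 9) = 3; lcm(24, 9) = 24 * 9 / 3 = 216 / 3 = 72
Fold in T2=19: gcd(72, 19) = 1; lcm(72, 19) = 72 * 19 / 1 = 1368 / 1 = 1368
Fold in T3=19: gcd(1368, 19) = 19; lcm(1368, 19) = 1368 * 19 / 19 = 25992 / 19 = 1368
Full cycle length = 1368

Answer: 1368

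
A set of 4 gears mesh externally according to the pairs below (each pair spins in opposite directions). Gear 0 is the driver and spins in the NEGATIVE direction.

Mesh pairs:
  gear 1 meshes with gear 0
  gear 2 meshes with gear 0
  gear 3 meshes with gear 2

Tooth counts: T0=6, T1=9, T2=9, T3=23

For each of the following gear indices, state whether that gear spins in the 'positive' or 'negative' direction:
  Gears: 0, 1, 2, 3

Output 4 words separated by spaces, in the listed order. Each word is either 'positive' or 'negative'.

Gear 0 (driver): negative (depth 0)
  gear 1: meshes with gear 0 -> depth 1 -> positive (opposite of gear 0)
  gear 2: meshes with gear 0 -> depth 1 -> positive (opposite of gear 0)
  gear 3: meshes with gear 2 -> depth 2 -> negative (opposite of gear 2)
Queried indices 0, 1, 2, 3 -> negative, positive, positive, negative

Answer: negative positive positive negative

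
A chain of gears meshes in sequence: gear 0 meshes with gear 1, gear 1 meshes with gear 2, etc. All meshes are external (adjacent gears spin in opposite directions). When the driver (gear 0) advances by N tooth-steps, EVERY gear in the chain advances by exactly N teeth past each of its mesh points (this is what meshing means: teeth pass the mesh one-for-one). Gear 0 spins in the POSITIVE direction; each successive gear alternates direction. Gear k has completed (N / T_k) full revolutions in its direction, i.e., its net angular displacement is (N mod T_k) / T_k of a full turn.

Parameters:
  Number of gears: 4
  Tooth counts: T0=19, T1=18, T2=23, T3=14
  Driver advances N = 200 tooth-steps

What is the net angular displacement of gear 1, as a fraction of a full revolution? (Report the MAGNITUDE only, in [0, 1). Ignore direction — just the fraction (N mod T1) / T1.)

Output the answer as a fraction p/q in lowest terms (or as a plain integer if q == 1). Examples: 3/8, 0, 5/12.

Chain of 4 gears, tooth counts: [19, 18, 23, 14]
  gear 0: T0=19, direction=positive, advance = 200 mod 19 = 10 teeth = 10/19 turn
  gear 1: T1=18, direction=negative, advance = 200 mod 18 = 2 teeth = 2/18 turn
  gear 2: T2=23, direction=positive, advance = 200 mod 23 = 16 teeth = 16/23 turn
  gear 3: T3=14, direction=negative, advance = 200 mod 14 = 4 teeth = 4/14 turn
Gear 1: 200 mod 18 = 2
Fraction = 2 / 18 = 1/9 (gcd(2,18)=2) = 1/9

Answer: 1/9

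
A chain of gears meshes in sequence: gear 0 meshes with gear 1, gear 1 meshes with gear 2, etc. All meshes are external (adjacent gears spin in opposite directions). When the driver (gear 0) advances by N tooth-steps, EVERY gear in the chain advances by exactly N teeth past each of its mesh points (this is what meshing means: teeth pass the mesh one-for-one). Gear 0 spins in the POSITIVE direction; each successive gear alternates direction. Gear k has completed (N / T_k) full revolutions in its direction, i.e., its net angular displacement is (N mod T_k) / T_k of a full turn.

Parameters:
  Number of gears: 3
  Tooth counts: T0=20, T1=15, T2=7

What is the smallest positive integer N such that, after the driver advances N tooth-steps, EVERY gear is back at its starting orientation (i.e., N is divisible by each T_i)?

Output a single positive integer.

Gear k returns to start when N is a multiple of T_k.
All gears at start simultaneously when N is a common multiple of [20, 15, 7]; the smallest such N is lcm(20, 15, 7).
Start: lcm = T0 = 20
Fold in T1=15: gcd(20, 15) = 5; lcm(20, 15) = 20 * 15 / 5 = 300 / 5 = 60
Fold in T2=7: gcd(60, 7) = 1; lcm(60, 7) = 60 * 7 / 1 = 420 / 1 = 420
Full cycle length = 420

Answer: 420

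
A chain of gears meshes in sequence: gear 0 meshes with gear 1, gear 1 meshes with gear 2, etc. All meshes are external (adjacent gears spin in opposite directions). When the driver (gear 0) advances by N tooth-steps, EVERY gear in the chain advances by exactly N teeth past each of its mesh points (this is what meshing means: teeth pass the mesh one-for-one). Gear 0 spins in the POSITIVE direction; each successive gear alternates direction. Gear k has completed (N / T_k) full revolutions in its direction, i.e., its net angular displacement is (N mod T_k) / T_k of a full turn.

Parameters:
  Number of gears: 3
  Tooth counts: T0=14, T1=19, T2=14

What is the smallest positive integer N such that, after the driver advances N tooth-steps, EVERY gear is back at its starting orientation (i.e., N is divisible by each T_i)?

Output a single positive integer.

Answer: 266

Derivation:
Gear k returns to start when N is a multiple of T_k.
All gears at start simultaneously when N is a common multiple of [14, 19, 14]; the smallest such N is lcm(14, 19, 14).
Start: lcm = T0 = 14
Fold in T1=19: gcd(14, 19) = 1; lcm(14, 19) = 14 * 19 / 1 = 266 / 1 = 266
Fold in T2=14: gcd(266, 14) = 14; lcm(266, 14) = 266 * 14 / 14 = 3724 / 14 = 266
Full cycle length = 266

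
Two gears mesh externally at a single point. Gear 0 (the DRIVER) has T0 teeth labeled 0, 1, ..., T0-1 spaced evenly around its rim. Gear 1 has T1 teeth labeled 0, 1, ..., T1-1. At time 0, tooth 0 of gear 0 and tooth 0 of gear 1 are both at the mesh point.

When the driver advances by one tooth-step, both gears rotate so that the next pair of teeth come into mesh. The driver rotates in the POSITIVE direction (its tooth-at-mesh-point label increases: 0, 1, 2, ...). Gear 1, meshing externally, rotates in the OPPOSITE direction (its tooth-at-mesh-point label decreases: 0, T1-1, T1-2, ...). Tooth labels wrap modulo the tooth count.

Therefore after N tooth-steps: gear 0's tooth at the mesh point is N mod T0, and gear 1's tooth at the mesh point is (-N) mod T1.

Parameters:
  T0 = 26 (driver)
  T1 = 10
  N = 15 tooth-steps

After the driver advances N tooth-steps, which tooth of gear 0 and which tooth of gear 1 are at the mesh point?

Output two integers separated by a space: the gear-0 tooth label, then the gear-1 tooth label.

Gear 0 (driver, T0=26): tooth at mesh = N mod T0
  15 = 0 * 26 + 15, so 15 mod 26 = 15
  gear 0 tooth = 15
Gear 1 (driven, T1=10): tooth at mesh = (-N) mod T1
  15 = 1 * 10 + 5, so 15 mod 10 = 5
  (-15) mod 10 = (-5) mod 10 = 10 - 5 = 5
Mesh after 15 steps: gear-0 tooth 15 meets gear-1 tooth 5

Answer: 15 5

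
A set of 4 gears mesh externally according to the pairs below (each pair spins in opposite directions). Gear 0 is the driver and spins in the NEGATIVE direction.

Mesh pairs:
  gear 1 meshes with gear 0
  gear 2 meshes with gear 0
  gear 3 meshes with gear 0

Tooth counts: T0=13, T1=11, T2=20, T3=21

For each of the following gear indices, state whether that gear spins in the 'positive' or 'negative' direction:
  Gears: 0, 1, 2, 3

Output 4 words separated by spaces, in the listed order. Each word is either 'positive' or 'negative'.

Gear 0 (driver): negative (depth 0)
  gear 1: meshes with gear 0 -> depth 1 -> positive (opposite of gear 0)
  gear 2: meshes with gear 0 -> depth 1 -> positive (opposite of gear 0)
  gear 3: meshes with gear 0 -> depth 1 -> positive (opposite of gear 0)
Queried indices 0, 1, 2, 3 -> negative, positive, positive, positive

Answer: negative positive positive positive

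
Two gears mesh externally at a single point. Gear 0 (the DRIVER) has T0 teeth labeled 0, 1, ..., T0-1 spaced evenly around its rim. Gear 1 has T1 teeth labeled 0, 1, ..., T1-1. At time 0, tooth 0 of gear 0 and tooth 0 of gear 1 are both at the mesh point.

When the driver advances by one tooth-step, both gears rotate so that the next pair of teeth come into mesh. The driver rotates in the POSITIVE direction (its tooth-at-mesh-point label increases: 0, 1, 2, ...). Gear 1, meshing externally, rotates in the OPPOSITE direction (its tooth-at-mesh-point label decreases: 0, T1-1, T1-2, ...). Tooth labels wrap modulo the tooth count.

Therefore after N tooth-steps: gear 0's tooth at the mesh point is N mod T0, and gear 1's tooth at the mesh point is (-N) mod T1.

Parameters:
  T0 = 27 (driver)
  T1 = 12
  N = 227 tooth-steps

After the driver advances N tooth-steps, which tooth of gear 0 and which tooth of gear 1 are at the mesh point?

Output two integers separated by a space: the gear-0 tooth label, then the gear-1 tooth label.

Answer: 11 1

Derivation:
Gear 0 (driver, T0=27): tooth at mesh = N mod T0
  227 = 8 * 27 + 11, so 227 mod 27 = 11
  gear 0 tooth = 11
Gear 1 (driven, T1=12): tooth at mesh = (-N) mod T1
  227 = 18 * 12 + 11, so 227 mod 12 = 11
  (-227) mod 12 = (-11) mod 12 = 12 - 11 = 1
Mesh after 227 steps: gear-0 tooth 11 meets gear-1 tooth 1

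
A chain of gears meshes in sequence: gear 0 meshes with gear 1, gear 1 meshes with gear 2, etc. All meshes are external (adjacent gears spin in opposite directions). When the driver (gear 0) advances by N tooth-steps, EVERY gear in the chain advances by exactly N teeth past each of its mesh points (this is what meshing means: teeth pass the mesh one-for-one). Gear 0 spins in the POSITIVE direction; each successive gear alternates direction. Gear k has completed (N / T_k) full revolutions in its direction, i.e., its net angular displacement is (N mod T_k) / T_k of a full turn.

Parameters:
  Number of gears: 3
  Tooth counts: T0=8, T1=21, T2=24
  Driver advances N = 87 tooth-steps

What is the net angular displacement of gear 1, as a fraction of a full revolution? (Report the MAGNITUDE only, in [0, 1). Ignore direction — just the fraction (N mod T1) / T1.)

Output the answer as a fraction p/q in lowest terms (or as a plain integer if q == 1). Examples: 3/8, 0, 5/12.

Answer: 1/7

Derivation:
Chain of 3 gears, tooth counts: [8, 21, 24]
  gear 0: T0=8, direction=positive, advance = 87 mod 8 = 7 teeth = 7/8 turn
  gear 1: T1=21, direction=negative, advance = 87 mod 21 = 3 teeth = 3/21 turn
  gear 2: T2=24, direction=positive, advance = 87 mod 24 = 15 teeth = 15/24 turn
Gear 1: 87 mod 21 = 3
Fraction = 3 / 21 = 1/7 (gcd(3,21)=3) = 1/7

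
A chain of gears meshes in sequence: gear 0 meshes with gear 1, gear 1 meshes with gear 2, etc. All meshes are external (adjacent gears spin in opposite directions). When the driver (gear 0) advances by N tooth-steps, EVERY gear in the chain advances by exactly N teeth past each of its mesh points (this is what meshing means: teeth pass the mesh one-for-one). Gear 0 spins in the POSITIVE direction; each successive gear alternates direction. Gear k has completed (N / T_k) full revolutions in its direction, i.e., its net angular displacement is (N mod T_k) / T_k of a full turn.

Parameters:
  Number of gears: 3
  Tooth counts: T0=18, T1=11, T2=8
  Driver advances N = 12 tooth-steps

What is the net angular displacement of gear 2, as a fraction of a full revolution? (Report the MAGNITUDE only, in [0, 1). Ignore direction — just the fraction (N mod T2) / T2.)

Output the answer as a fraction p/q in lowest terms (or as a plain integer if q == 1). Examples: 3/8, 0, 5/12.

Answer: 1/2

Derivation:
Chain of 3 gears, tooth counts: [18, 11, 8]
  gear 0: T0=18, direction=positive, advance = 12 mod 18 = 12 teeth = 12/18 turn
  gear 1: T1=11, direction=negative, advance = 12 mod 11 = 1 teeth = 1/11 turn
  gear 2: T2=8, direction=positive, advance = 12 mod 8 = 4 teeth = 4/8 turn
Gear 2: 12 mod 8 = 4
Fraction = 4 / 8 = 1/2 (gcd(4,8)=4) = 1/2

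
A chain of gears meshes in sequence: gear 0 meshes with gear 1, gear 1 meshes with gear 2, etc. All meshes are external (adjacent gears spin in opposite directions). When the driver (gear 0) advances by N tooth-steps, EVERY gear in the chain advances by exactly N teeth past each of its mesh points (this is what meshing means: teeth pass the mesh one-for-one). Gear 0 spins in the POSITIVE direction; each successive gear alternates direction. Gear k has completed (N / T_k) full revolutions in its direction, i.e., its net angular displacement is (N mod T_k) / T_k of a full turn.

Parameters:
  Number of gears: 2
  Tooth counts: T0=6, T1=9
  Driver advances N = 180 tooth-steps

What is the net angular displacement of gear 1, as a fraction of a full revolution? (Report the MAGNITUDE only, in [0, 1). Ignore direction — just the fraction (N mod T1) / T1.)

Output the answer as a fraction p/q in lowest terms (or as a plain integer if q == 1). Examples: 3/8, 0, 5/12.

Chain of 2 gears, tooth counts: [6, 9]
  gear 0: T0=6, direction=positive, advance = 180 mod 6 = 0 teeth = 0/6 turn
  gear 1: T1=9, direction=negative, advance = 180 mod 9 = 0 teeth = 0/9 turn
Gear 1: 180 mod 9 = 0
Fraction = 0 / 9 = 0/1 (gcd(0,9)=9) = 0

Answer: 0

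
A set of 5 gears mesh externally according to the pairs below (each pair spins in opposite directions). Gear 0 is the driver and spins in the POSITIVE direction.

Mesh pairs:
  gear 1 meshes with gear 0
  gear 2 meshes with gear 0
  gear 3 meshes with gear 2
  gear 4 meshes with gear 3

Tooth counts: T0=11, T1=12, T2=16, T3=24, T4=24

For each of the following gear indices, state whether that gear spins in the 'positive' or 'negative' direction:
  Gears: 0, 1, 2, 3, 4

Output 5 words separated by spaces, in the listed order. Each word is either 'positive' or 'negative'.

Gear 0 (driver): positive (depth 0)
  gear 1: meshes with gear 0 -> depth 1 -> negative (opposite of gear 0)
  gear 2: meshes with gear 0 -> depth 1 -> negative (opposite of gear 0)
  gear 3: meshes with gear 2 -> depth 2 -> positive (opposite of gear 2)
  gear 4: meshes with gear 3 -> depth 3 -> negative (opposite of gear 3)
Queried indices 0, 1, 2, 3, 4 -> positive, negative, negative, positive, negative

Answer: positive negative negative positive negative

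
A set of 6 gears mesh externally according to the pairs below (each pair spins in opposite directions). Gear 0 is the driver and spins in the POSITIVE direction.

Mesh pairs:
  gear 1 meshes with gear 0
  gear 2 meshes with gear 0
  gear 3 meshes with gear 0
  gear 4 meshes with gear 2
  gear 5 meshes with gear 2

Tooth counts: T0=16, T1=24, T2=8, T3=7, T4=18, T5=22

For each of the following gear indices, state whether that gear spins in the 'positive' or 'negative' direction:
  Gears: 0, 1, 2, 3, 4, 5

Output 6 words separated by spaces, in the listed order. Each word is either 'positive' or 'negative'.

Gear 0 (driver): positive (depth 0)
  gear 1: meshes with gear 0 -> depth 1 -> negative (opposite of gear 0)
  gear 2: meshes with gear 0 -> depth 1 -> negative (opposite of gear 0)
  gear 3: meshes with gear 0 -> depth 1 -> negative (opposite of gear 0)
  gear 4: meshes with gear 2 -> depth 2 -> positive (opposite of gear 2)
  gear 5: meshes with gear 2 -> depth 2 -> positive (opposite of gear 2)
Queried indices 0, 1, 2, 3, 4, 5 -> positive, negative, negative, negative, positive, positive

Answer: positive negative negative negative positive positive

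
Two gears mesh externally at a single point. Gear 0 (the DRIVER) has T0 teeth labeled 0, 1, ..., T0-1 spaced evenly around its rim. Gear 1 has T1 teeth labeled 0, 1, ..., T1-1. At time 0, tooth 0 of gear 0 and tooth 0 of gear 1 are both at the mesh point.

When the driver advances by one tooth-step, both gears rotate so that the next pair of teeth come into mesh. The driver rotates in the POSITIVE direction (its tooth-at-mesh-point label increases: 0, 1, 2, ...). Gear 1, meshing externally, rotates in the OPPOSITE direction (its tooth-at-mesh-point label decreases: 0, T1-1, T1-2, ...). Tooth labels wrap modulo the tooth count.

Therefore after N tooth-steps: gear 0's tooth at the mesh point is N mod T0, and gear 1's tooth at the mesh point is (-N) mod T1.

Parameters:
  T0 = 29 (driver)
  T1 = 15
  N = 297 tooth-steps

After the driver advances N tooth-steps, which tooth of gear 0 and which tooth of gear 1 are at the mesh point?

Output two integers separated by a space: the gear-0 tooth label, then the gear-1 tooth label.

Gear 0 (driver, T0=29): tooth at mesh = N mod T0
  297 = 10 * 29 + 7, so 297 mod 29 = 7
  gear 0 tooth = 7
Gear 1 (driven, T1=15): tooth at mesh = (-N) mod T1
  297 = 19 * 15 + 12, so 297 mod 15 = 12
  (-297) mod 15 = (-12) mod 15 = 15 - 12 = 3
Mesh after 297 steps: gear-0 tooth 7 meets gear-1 tooth 3

Answer: 7 3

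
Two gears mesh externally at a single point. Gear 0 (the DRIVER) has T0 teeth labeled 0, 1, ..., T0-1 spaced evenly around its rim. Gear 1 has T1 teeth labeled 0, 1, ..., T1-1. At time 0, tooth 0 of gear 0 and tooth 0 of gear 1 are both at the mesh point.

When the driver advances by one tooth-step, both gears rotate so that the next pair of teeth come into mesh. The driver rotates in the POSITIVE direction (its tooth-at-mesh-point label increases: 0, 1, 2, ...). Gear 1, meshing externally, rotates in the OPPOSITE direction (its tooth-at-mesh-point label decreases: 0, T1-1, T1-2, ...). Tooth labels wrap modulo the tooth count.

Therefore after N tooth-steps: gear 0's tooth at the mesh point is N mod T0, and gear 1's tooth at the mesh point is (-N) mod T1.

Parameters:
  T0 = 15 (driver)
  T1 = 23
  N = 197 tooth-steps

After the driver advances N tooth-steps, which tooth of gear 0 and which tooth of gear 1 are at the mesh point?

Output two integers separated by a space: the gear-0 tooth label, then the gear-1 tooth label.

Answer: 2 10

Derivation:
Gear 0 (driver, T0=15): tooth at mesh = N mod T0
  197 = 13 * 15 + 2, so 197 mod 15 = 2
  gear 0 tooth = 2
Gear 1 (driven, T1=23): tooth at mesh = (-N) mod T1
  197 = 8 * 23 + 13, so 197 mod 23 = 13
  (-197) mod 23 = (-13) mod 23 = 23 - 13 = 10
Mesh after 197 steps: gear-0 tooth 2 meets gear-1 tooth 10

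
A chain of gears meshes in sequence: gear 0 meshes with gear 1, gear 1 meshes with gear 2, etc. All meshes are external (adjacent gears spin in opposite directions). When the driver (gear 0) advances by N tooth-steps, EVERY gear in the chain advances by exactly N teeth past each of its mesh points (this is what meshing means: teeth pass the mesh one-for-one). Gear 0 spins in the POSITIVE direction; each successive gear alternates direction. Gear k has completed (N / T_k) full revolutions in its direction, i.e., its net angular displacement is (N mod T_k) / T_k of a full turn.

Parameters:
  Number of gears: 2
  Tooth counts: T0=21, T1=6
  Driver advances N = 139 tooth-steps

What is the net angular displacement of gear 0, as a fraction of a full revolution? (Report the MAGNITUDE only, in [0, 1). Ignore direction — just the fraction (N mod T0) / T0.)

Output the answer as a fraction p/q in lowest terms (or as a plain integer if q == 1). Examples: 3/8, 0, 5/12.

Chain of 2 gears, tooth counts: [21, 6]
  gear 0: T0=21, direction=positive, advance = 139 mod 21 = 13 teeth = 13/21 turn
  gear 1: T1=6, direction=negative, advance = 139 mod 6 = 1 teeth = 1/6 turn
Gear 0: 139 mod 21 = 13
Fraction = 13 / 21 = 13/21 (gcd(13,21)=1) = 13/21

Answer: 13/21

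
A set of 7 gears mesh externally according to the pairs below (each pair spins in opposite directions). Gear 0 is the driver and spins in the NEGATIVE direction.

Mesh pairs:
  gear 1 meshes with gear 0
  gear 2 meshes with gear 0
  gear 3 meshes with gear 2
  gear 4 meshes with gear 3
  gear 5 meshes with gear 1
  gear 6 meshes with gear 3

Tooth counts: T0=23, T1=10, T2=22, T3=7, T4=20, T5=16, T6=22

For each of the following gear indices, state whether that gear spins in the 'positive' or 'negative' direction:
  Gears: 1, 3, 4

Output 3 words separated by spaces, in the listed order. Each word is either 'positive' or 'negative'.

Gear 0 (driver): negative (depth 0)
  gear 1: meshes with gear 0 -> depth 1 -> positive (opposite of gear 0)
  gear 2: meshes with gear 0 -> depth 1 -> positive (opposite of gear 0)
  gear 3: meshes with gear 2 -> depth 2 -> negative (opposite of gear 2)
  gear 4: meshes with gear 3 -> depth 3 -> positive (opposite of gear 3)
  gear 5: meshes with gear 1 -> depth 2 -> negative (opposite of gear 1)
  gear 6: meshes with gear 3 -> depth 3 -> positive (opposite of gear 3)
Queried indices 1, 3, 4 -> positive, negative, positive

Answer: positive negative positive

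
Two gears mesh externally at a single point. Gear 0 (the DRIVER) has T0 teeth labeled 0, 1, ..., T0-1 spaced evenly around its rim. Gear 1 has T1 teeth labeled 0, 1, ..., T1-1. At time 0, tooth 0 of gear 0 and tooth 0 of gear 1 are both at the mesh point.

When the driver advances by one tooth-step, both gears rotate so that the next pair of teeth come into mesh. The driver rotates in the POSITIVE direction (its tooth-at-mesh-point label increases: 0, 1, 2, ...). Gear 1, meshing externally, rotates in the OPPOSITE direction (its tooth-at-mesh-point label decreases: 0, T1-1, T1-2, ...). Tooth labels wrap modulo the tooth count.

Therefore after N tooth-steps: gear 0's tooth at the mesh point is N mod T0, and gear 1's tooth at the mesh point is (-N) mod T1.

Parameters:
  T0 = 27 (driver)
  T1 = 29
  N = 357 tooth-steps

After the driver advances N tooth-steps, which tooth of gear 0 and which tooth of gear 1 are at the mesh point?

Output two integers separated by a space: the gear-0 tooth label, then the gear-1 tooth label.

Answer: 6 20

Derivation:
Gear 0 (driver, T0=27): tooth at mesh = N mod T0
  357 = 13 * 27 + 6, so 357 mod 27 = 6
  gear 0 tooth = 6
Gear 1 (driven, T1=29): tooth at mesh = (-N) mod T1
  357 = 12 * 29 + 9, so 357 mod 29 = 9
  (-357) mod 29 = (-9) mod 29 = 29 - 9 = 20
Mesh after 357 steps: gear-0 tooth 6 meets gear-1 tooth 20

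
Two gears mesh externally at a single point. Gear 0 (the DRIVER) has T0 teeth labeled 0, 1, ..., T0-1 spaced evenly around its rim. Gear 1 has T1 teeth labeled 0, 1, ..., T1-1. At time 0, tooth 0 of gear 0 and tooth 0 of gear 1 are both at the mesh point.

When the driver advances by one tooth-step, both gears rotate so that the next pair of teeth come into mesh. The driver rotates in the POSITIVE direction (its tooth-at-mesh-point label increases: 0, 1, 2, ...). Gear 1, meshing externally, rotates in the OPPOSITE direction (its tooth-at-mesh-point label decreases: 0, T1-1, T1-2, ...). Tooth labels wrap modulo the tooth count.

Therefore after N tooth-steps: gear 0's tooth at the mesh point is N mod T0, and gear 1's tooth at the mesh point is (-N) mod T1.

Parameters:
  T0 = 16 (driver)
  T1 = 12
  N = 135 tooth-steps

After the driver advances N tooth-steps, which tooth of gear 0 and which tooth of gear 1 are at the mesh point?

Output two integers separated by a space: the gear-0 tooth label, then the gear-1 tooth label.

Answer: 7 9

Derivation:
Gear 0 (driver, T0=16): tooth at mesh = N mod T0
  135 = 8 * 16 + 7, so 135 mod 16 = 7
  gear 0 tooth = 7
Gear 1 (driven, T1=12): tooth at mesh = (-N) mod T1
  135 = 11 * 12 + 3, so 135 mod 12 = 3
  (-135) mod 12 = (-3) mod 12 = 12 - 3 = 9
Mesh after 135 steps: gear-0 tooth 7 meets gear-1 tooth 9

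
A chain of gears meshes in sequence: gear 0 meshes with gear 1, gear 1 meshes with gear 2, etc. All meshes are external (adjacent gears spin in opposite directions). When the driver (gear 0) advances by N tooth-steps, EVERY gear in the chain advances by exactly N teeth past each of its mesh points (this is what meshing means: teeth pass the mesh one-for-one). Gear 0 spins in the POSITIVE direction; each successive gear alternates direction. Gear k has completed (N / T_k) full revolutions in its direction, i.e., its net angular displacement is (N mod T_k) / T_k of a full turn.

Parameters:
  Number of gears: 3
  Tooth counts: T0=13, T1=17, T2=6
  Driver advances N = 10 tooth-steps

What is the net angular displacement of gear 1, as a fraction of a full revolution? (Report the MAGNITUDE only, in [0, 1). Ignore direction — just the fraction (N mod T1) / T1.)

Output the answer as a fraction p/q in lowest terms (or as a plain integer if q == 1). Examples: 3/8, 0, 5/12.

Chain of 3 gears, tooth counts: [13, 17, 6]
  gear 0: T0=13, direction=positive, advance = 10 mod 13 = 10 teeth = 10/13 turn
  gear 1: T1=17, direction=negative, advance = 10 mod 17 = 10 teeth = 10/17 turn
  gear 2: T2=6, direction=positive, advance = 10 mod 6 = 4 teeth = 4/6 turn
Gear 1: 10 mod 17 = 10
Fraction = 10 / 17 = 10/17 (gcd(10,17)=1) = 10/17

Answer: 10/17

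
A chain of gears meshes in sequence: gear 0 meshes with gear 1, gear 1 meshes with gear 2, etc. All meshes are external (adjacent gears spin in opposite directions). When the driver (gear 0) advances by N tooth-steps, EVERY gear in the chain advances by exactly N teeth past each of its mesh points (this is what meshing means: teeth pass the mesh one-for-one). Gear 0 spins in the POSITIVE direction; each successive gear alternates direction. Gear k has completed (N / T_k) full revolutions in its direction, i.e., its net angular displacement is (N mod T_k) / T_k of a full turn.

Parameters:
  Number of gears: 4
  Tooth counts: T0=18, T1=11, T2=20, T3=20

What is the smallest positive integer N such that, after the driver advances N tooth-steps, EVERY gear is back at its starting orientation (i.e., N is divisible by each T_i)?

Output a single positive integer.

Gear k returns to start when N is a multiple of T_k.
All gears at start simultaneously when N is a common multiple of [18, 11, 20, 20]; the smallest such N is lcm(18, 11, 20, 20).
Start: lcm = T0 = 18
Fold in T1=11: gcd(18, 11) = 1; lcm(18, 11) = 18 * 11 / 1 = 198 / 1 = 198
Fold in T2=20: gcd(198, 20) = 2; lcm(198, 20) = 198 * 20 / 2 = 3960 / 2 = 1980
Fold in T3=20: gcd(1980, 20) = 20; lcm(1980, 20) = 1980 * 20 / 20 = 39600 / 20 = 1980
Full cycle length = 1980

Answer: 1980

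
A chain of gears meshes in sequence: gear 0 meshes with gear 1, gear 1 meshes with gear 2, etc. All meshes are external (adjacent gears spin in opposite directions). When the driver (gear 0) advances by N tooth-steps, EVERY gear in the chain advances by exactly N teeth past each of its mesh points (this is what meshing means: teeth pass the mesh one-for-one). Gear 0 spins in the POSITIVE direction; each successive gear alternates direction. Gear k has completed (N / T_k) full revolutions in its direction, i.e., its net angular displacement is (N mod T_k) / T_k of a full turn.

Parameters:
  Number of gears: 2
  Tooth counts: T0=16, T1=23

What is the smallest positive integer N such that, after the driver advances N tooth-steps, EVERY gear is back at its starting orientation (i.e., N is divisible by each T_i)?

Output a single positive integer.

Answer: 368

Derivation:
Gear k returns to start when N is a multiple of T_k.
All gears at start simultaneously when N is a common multiple of [16, 23]; the smallest such N is lcm(16, 23).
Start: lcm = T0 = 16
Fold in T1=23: gcd(16, 23) = 1; lcm(16, 23) = 16 * 23 / 1 = 368 / 1 = 368
Full cycle length = 368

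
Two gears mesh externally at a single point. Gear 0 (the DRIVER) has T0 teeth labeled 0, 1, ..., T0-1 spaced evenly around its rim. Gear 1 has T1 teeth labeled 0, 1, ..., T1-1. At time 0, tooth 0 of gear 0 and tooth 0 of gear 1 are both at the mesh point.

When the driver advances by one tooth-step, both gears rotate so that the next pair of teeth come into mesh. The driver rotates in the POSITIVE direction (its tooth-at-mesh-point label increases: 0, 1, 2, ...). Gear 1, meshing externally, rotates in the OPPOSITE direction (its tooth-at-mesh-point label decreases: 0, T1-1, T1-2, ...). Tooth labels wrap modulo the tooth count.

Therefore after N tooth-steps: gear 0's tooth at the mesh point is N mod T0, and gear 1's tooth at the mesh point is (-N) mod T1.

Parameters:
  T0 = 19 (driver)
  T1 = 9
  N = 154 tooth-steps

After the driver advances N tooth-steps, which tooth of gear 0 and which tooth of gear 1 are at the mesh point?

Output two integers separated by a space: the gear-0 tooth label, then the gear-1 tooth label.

Answer: 2 8

Derivation:
Gear 0 (driver, T0=19): tooth at mesh = N mod T0
  154 = 8 * 19 + 2, so 154 mod 19 = 2
  gear 0 tooth = 2
Gear 1 (driven, T1=9): tooth at mesh = (-N) mod T1
  154 = 17 * 9 + 1, so 154 mod 9 = 1
  (-154) mod 9 = (-1) mod 9 = 9 - 1 = 8
Mesh after 154 steps: gear-0 tooth 2 meets gear-1 tooth 8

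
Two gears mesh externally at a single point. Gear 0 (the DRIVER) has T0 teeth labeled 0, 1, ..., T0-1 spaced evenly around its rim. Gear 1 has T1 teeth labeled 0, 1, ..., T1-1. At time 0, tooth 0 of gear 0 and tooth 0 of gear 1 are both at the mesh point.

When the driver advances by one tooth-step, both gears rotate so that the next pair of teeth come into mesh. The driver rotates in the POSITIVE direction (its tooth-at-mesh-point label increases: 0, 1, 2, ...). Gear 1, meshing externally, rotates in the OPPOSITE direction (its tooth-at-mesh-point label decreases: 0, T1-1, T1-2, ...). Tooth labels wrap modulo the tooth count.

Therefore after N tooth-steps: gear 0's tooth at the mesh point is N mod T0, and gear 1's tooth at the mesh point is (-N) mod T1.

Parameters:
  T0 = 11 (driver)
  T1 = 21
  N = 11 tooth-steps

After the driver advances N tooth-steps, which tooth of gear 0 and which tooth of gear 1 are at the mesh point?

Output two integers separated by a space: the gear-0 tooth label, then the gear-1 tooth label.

Answer: 0 10

Derivation:
Gear 0 (driver, T0=11): tooth at mesh = N mod T0
  11 = 1 * 11 + 0, so 11 mod 11 = 0
  gear 0 tooth = 0
Gear 1 (driven, T1=21): tooth at mesh = (-N) mod T1
  11 = 0 * 21 + 11, so 11 mod 21 = 11
  (-11) mod 21 = (-11) mod 21 = 21 - 11 = 10
Mesh after 11 steps: gear-0 tooth 0 meets gear-1 tooth 10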